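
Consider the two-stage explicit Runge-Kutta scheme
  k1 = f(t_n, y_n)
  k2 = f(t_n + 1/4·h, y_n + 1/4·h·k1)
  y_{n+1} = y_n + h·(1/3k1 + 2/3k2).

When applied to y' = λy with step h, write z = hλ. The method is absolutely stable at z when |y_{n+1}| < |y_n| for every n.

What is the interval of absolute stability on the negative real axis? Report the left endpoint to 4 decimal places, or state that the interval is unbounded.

(-6.0000, 0).

With y'=λy (z=hλ):
  k1=λy_n ⇒ h·k1=z·y_n;  k2=λ(1+1/4z)y_n ⇒ h·k2=z(1+1/4z)y_n
  y_{n+1}/y_n = 1 + 1/3z + 2/3z(1+1/4z) = 1 + z + 1/6z²
  R(z) = 1 + z + 1/6z².

Solve |R(x)|<1 on ℝ⁻.
x=-1.22: |R|=0.0281
R=1: x+1/6x²=0 ⇒ x=−6=-6.0000; min R=1−1/(4·1/6)=-0.5000>−1
Confirm numerically:
  x=-5.947: |R|=0.94747 <1
  x=-3.791: |R|=0.39572 <1
  x=-3.731: |R|=0.41094 <1
  x=-2.657: |R|=0.48039 <1
  x=-6.585: |R|=1.64204 >1
  x=-6.111: |R|=1.11305 >1
  x=-6.095: |R|=1.09650 >1
So |R|<1 on (-6.0000, 0).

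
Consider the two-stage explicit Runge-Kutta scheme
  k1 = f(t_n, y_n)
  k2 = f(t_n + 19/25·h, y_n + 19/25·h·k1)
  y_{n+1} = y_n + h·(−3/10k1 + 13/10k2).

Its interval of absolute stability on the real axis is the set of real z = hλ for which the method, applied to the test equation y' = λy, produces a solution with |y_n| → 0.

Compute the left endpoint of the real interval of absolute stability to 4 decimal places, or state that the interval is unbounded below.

Test eqn y'=λy, z=hλ:
  k1=λy_n ⇒ h·k1=z·y_n;  k2=λ(1+19/25z)y_n ⇒ h·k2=z(1+19/25z)y_n
  y_{n+1}/y_n = 1 − 3/10z + 13/10z(1+19/25z) = 1 + z + 247/250z²
  Hence R(z) = 1 + z + 247/250z².

Find x<0 with |R(x)|<1.
x=-1.26: |R|=1.3085
R=1: x+247/250x²=0 ⇒ x=−250/247=-1.0121; min R=1−1/(4·247/250)=0.7470>−1
Confirm numerically:
  x=-0.689: |R|=0.78002 <1
  x=-0.482: |R|=0.74754 <1
  x=-0.458: |R|=0.74925 <1
  x=-1.420: |R|=1.57220 >1
  x=-1.388: |R|=1.51543 >1
Interval (-1.0121, 0).

left endpoint -1.0121.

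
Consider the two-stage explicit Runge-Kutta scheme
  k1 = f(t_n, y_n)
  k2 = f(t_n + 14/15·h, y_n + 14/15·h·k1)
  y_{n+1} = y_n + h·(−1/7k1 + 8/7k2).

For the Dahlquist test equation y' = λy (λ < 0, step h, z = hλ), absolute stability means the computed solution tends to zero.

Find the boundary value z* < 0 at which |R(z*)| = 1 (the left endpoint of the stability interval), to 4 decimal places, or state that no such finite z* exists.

left endpoint -0.9375.

Set f=λy, z=hλ:
  k1=λy_n ⇒ h·k1=z·y_n;  k2=λ(1+14/15z)y_n ⇒ h·k2=z(1+14/15z)y_n
  y_{n+1}/y_n = 1 − 1/7z + 8/7z(1+14/15z) = 1 + z + 16/15z²
  so R(z) = 1 + z + 16/15z².

Boundary: |R(x)|=1, x<0.
x=-0.37: |R|=0.7760
R=1: x+16/15x²=0 ⇒ x=−15/16=-0.9375; min R=1−1/(4·16/15)=0.7656>−1
Confirm numerically:
  x=-0.843: |R|=0.91503 <1
  x=-0.836: |R|=0.90949 <1
  x=-0.692: |R|=0.81879 <1
  x=-0.639: |R|=0.79654 <1
  x=-1.399: |R|=1.68868 >1
  x=-1.338: |R|=1.57159 >1
Interval (-0.9375, 0).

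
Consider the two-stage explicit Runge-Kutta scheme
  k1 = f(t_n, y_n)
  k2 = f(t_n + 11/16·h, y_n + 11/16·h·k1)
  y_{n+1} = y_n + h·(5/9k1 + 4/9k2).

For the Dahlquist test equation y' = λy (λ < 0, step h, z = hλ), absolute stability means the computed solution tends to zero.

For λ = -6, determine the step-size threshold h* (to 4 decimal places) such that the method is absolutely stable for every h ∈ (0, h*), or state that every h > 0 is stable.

(-3.2727,0); λ=-6 ⇒ h* = (36/11)/6 = 0.5455.

Set f=λy, z=hλ:
  k1=λy_n ⇒ h·k1=z·y_n;  k2=λ(1+11/16z)y_n ⇒ h·k2=z(1+11/16z)y_n
  y_{n+1}/y_n = 1 + 5/9z + 4/9z(1+11/16z) = 1 + z + 11/36z²
  so R(z) = 1 + z + 11/36z².

Need |R(x)|<1, x<0.
x=-1.06: |R|=0.2833
R=1: x+11/36x²=0 ⇒ x=−36/11=-3.2727; min R=1−1/(4·11/36)=0.1818>−1
Confirm numerically:
  x=-3.160: |R|=0.89116 <1
  x=-2.691: |R|=0.52167 <1
  x=-1.790: |R|=0.18903 <1
  x=-3.687: |R|=1.46671 >1
  x=-3.382: |R|=1.11292 >1
So |R|<1 on (-3.2727, 0).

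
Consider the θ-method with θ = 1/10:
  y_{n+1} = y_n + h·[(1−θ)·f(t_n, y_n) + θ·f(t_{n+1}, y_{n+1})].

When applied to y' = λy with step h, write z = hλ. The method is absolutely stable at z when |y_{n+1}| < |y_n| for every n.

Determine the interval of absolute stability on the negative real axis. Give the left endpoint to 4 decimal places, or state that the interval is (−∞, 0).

Set f=λy, z=hλ:
  y_{n+1} = y_n + z·[9/10·y_n + 1/10·y_{n+1}] ⇒ (1 − 1/10z)y_{n+1} = (1 + 9/10z)y_n
  R(z) = (1 + 9/10z)/(1 − 1/10z).

Find x<0 with |R(x)|<1.
x=-0.44: |R|=0.5785
R=−1: 1+9/10x = −1+1/10x ⇒ -4/5x=2 ⇒ x=2/(-4/5)=-2.5000
Confirm numerically:
  x=-2.415: |R|=0.94523 <1
  x=-2.153: |R|=0.77158 <1
  x=-1.846: |R|=0.55833 <1
  x=-1.651: |R|=0.41705 <1
  x=-2.938: |R|=1.27083 >1
  x=-2.690: |R|=1.11978 >1
Interval (-2.5000, 0).

z∈(-2.5000,0).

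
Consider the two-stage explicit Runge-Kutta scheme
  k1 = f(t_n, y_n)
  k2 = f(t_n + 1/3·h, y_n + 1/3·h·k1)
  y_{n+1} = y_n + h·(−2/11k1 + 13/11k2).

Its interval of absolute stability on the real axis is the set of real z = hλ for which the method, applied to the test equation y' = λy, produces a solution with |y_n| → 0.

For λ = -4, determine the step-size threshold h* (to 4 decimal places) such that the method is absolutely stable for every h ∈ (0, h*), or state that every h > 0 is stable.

Set f=λy, z=hλ:
  k1=λy_n ⇒ h·k1=z·y_n;  k2=λ(1+1/3z)y_n ⇒ h·k2=z(1+1/3z)y_n
  y_{n+1}/y_n = 1 − 2/11z + 13/11z(1+1/3z) = 1 + z + 13/33z²
  ⇒ R(z) = 1 + z + 13/33z².

Boundary: |R(x)|=1, x<0.
x=-0.56: |R|=0.5635
R=1: x+13/33x²=0 ⇒ x=−33/13=-2.5385; min R=1−1/(4·13/33)=0.3654>−1
Confirm numerically:
  x=-2.376: |R|=0.84794 <1
  x=-1.702: |R|=0.43917 <1
  x=-1.489: |R|=0.38441 <1
  x=-3.046: |R|=1.60902 >1
  x=-2.671: |R|=1.13946 >1
Interval (-2.5385, 0).

(-2.5385,0); λ=-4 ⇒ h* = (33/13)/4 = 0.6346.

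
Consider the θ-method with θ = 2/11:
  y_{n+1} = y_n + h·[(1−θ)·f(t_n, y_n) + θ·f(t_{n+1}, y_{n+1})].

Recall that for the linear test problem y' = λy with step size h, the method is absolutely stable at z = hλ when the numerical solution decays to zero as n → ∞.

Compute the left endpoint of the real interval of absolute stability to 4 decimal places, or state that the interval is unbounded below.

left endpoint -3.1429.

With y'=λy (z=hλ):
  y_{n+1} = y_n + z·[9/11·y_n + 2/11·y_{n+1}] ⇒ (1 − 2/11z)y_{n+1} = (1 + 9/11z)y_n
  Hence R(z) = (1 + 9/11z)/(1 − 2/11z).

Need |R(x)|<1, x<0.
x=-0.98: |R|=0.1682
R=−1: 1+9/11x = −1+2/11x ⇒ -7/11x=2 ⇒ x=2/(-7/11)=-3.1429
Confirm numerically:
  x=-2.509: |R|=0.72300 <1
  x=-2.057: |R|=0.49709 <1
  x=-1.595: |R|=0.23643 <1
  x=-3.686: |R|=1.20695 >1
  x=-3.545: |R|=1.15561 >1
  x=-3.459: |R|=1.12351 >1
Stable set (-3.1429, 0).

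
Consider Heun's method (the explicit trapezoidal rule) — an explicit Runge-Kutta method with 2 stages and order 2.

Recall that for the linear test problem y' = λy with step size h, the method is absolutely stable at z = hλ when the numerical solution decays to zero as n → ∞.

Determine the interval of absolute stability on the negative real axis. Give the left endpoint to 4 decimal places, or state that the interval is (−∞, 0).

Test eqn y'=λy, z=hλ:
  order 2, 2-stage ⇒ R(z)=1+z+z^2/2
  (e.g. R(-1.39)=0.57605, |R|=0.57605)

Find x<0 with |R(x)|<1.
x=-1.39: |R|=0.5760
|R(-1.49)|=0.6200 |R(-1.14)|=0.5098 |R(-0.81)|=0.5181
Bisect:
  x_lo=-2.3765 |R|=1.4474  x_hi=-0.1952 |R|=0.8238
  mid=-1.28589 |R|=0.54087 →hi
  mid=-1.83121 |R|=0.84545 →hi
  mid=-2.10387 |R|=1.10927 →lo
  mid=-1.96754 |R|=0.96807 →hi
  mid=-2.03571 |R|=1.03634 →lo
  mid=-2.00162 |R|=1.00162 →lo
  mid=-1.98458 |R|=0.98470 →hi
  mid=-1.99310 |R|=0.99313 →hi
  mid=-1.99736 |R|=0.99737 →hi
  mid=-1.99949 |R|=0.99949 →hi
  ...
  [-2.00002,-1.99989] ⇒ x*=-2.0000
So |R|<1 on (-2.0000, 0).

(-2.0000, 0).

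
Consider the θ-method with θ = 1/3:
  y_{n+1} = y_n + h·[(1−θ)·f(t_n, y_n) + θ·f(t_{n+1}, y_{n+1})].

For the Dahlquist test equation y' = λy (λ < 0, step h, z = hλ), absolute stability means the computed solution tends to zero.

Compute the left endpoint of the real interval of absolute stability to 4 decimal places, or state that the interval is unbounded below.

With y'=λy (z=hλ):
  y_{n+1} = y_n + z·[2/3·y_n + 1/3·y_{n+1}] ⇒ (1 − 1/3z)y_{n+1} = (1 + 2/3z)y_n
  so R(z) = (1 + 2/3z)/(1 − 1/3z).

Solve |R(x)|<1 on ℝ⁻.
x=-0.63: |R|=0.4793
R=−1: 1+2/3x = −1+1/3x ⇒ -1/3x=2 ⇒ x=2/(-1/3)=-6.0000
Confirm numerically:
  x=-4.830: |R|=0.85057 <1
  x=-4.424: |R|=0.78772 <1
  x=-4.354: |R|=0.77618 <1
  x=-6.220: |R|=1.02386 >1
  x=-6.095: |R|=1.01045 >1
Interval (-6.0000, 0).

z* = -6.0000.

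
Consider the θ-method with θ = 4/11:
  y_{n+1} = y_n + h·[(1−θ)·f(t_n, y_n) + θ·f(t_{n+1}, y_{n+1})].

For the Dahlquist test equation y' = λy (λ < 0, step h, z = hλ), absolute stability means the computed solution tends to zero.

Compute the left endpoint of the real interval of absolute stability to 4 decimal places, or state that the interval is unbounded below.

On y'=λy, z=hλ:
  y_{n+1} = y_n + z·[7/11·y_n + 4/11·y_{n+1}] ⇒ (1 − 4/11z)y_{n+1} = (1 + 7/11z)y_n
  R(z) = (1 + 7/11z)/(1 − 4/11z).

Need |R(x)|<1, x<0.
x=-1.12: |R|=0.2041
R=−1: 1+7/11x = −1+4/11x ⇒ -3/11x=2 ⇒ x=2/(-3/11)=-7.3333
Confirm numerically:
  x=-6.888: |R|=0.96535 <1
  x=-6.714: |R|=0.95092 <1
  x=-4.926: |R|=0.76479 <1
  x=-7.469: |R|=1.00996 >1
  x=-7.395: |R|=1.00456 >1
Interval (-7.3333, 0).

left endpoint -7.3333.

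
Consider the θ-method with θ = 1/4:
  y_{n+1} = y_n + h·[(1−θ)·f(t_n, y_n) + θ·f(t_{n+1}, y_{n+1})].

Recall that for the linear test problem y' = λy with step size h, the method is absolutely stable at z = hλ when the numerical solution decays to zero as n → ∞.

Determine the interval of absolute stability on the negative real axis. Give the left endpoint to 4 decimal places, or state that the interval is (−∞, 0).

With y'=λy (z=hλ):
  y_{n+1} = y_n + z·[3/4·y_n + 1/4·y_{n+1}] ⇒ (1 − 1/4z)y_{n+1} = (1 + 3/4z)y_n
  R(z) = (1 + 3/4z)/(1 − 1/4z).

Find x<0 with |R(x)|<1.
x=-1: |R|=0.2000
R=−1: 1+3/4x = −1+1/4x ⇒ -1/2x=2 ⇒ x=2/(-1/2)=-4.0000
Confirm numerically:
  x=-3.636: |R|=0.90466 <1
  x=-3.376: |R|=0.83080 <1
  x=-2.756: |R|=0.63173 <1
  x=-4.562: |R|=1.13128 >1
  x=-4.540: |R|=1.12646 >1
  x=-4.127: |R|=1.03125 >1
Interval (-4.0000, 0).

(-4.0000, 0).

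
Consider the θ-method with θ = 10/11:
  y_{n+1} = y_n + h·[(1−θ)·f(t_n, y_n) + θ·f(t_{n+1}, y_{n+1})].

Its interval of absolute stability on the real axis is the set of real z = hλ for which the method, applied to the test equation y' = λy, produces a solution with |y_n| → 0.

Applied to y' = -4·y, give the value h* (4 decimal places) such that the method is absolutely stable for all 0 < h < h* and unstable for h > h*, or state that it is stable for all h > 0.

interval (−∞, 0). Any h>0 works for λ=-4.

On y'=λy, z=hλ:
  y_{n+1} = y_n + z·[1/11·y_n + 10/11·y_{n+1}] ⇒ (1 − 10/11z)y_{n+1} = (1 + 1/11z)y_n
  Hence R(z) = (1 + 1/11z)/(1 − 10/11z).

Find x<0 with |R(x)|<1.
x=-1.36: |R|=0.3919
x=-2: |R|=0.2903
x=-10: |R|=0.0090
x=-100: |R|=0.0880
θ=10/11≥1/2 ⇒ |1+1/11x|<|1−10/11x| ∀x<0 ⇒ stable on all of ℝ⁻.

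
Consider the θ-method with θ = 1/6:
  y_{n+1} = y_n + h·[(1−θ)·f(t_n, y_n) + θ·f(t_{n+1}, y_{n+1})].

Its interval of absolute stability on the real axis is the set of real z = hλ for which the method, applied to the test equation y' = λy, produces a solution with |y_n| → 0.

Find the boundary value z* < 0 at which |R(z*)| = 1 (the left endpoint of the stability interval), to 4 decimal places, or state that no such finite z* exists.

left endpoint -3.0000.

With y'=λy (z=hλ):
  y_{n+1} = y_n + z·[5/6·y_n + 1/6·y_{n+1}] ⇒ (1 − 1/6z)y_{n+1} = (1 + 5/6z)y_n
  Hence R(z) = (1 + 5/6z)/(1 − 1/6z).

Boundary: |R(x)|=1, x<0.
x=-1.18: |R|=0.0139
R=−1: 1+5/6x = −1+1/6x ⇒ -2/3x=2 ⇒ x=2/(-2/3)=-3.0000
Confirm numerically:
  x=-2.919: |R|=0.96367 <1
  x=-2.744: |R|=0.88289 <1
  x=-2.090: |R|=0.55006 <1
  x=-3.498: |R|=1.20973 >1
  x=-3.246: |R|=1.10642 >1
  x=-3.203: |R|=1.08823 >1
Stable set (-3.0000, 0).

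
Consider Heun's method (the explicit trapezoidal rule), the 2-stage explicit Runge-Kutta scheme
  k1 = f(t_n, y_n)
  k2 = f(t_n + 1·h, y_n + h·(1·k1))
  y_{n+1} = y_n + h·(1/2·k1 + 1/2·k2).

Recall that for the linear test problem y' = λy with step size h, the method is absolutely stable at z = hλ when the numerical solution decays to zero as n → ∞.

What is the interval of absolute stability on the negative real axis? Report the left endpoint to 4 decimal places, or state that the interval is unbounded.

z∈(-2.0000,0).

Set f=λy, z=hλ:
  order 2, 2-stage ⇒ R(z)=1+z+z^2/2
  (e.g. R(-0.93)=0.50245, |R|=0.50245)

Find x<0 with |R(x)|<1.
x=-0.93: |R|=0.5025
|R(-2.2)|=1.2200 |R(-1.08)|=0.5032 |R(-0.86)|=0.5098
Bisect:
  x_lo=-2.3208 |R|=1.3723  x_hi=-0.0597 |R|=0.9421
  mid=-1.19026 |R|=0.51810 →hi
  mid=-1.75555 |R|=0.78543 →hi
  mid=-2.03819 |R|=1.03892 →lo
  mid=-1.89687 |R|=0.90219 →hi
  mid=-1.96753 |R|=0.96806 →hi
  mid=-2.00286 |R|=1.00287 →lo
  mid=-1.98520 |R|=0.98531 →hi
  ...
  [-2.00010,-1.99996] ⇒ x*=-2.0000
So |R|<1 on (-2.0000, 0).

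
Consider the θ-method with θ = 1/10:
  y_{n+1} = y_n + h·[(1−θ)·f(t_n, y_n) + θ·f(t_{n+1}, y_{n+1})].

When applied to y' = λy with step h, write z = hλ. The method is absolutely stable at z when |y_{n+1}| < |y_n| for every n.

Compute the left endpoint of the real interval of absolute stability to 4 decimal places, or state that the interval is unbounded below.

Set f=λy, z=hλ:
  y_{n+1} = y_n + z·[9/10·y_n + 1/10·y_{n+1}] ⇒ (1 − 1/10z)y_{n+1} = (1 + 9/10z)y_n
  so R(z) = (1 + 9/10z)/(1 − 1/10z).

Find x<0 with |R(x)|<1.
x=-1.28: |R|=0.1348
R=−1: 1+9/10x = −1+1/10x ⇒ -4/5x=2 ⇒ x=2/(-4/5)=-2.5000
Confirm numerically:
  x=-2.007: |R|=0.67152 <1
  x=-1.830: |R|=0.54691 <1
  x=-1.234: |R|=0.09845 <1
  x=-2.997: |R|=1.30592 >1
  x=-2.877: |R|=1.23422 >1
So |R|<1 on (-2.5000, 0).

left endpoint -2.5000.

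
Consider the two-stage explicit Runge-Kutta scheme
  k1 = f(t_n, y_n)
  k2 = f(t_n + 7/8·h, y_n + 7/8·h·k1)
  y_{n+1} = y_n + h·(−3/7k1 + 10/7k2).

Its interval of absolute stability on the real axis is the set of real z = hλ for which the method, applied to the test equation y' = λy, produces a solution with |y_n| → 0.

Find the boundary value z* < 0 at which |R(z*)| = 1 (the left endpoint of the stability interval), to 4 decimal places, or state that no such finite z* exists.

Test eqn y'=λy, z=hλ:
  k1=λy_n ⇒ h·k1=z·y_n;  k2=λ(1+7/8z)y_n ⇒ h·k2=z(1+7/8z)y_n
  y_{n+1}/y_n = 1 − 3/7z + 10/7z(1+7/8z) = 1 + z + 5/4z²
  R(z) = 1 + z + 5/4z².

Solve |R(x)|<1 on ℝ⁻.
x=-1.07: |R|=1.3611
R=1: x+5/4x²=0 ⇒ x=−4/5=-0.8000; min R=1−1/(4·5/4)=0.8000>−1
Confirm numerically:
  x=-0.744: |R|=0.94792 <1
  x=-0.584: |R|=0.84232 <1
  x=-0.543: |R|=0.82556 <1
  x=-1.220: |R|=1.64050 >1
  x=-1.006: |R|=1.25904 >1
  x=-0.952: |R|=1.18088 >1
Stable set (-0.8000, 0).

z* = -0.8000.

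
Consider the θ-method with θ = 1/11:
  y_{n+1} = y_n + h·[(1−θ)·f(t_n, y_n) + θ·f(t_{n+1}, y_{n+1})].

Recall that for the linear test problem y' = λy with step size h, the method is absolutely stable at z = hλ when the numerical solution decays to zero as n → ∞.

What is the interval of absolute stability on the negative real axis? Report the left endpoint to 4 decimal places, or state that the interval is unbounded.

On y'=λy, z=hλ:
  y_{n+1} = y_n + z·[10/11·y_n + 1/11·y_{n+1}] ⇒ (1 − 1/11z)y_{n+1} = (1 + 10/11z)y_n
  Hence R(z) = (1 + 10/11z)/(1 − 1/11z).

Boundary: |R(x)|=1, x<0.
x=-1.4: |R|=0.2419
R=−1: 1+10/11x = −1+1/11x ⇒ -9/11x=2 ⇒ x=2/(-9/11)=-2.4444
Confirm numerically:
  x=-2.246: |R|=0.86517 <1
  x=-2.202: |R|=0.83472 <1
  x=-1.814: |R|=0.55720 <1
  x=-1.812: |R|=0.55573 <1
  x=-2.744: |R|=1.19616 >1
  x=-2.492: |R|=1.03172 >1
Stable set (-2.4444, 0).

z∈(-2.4444,0).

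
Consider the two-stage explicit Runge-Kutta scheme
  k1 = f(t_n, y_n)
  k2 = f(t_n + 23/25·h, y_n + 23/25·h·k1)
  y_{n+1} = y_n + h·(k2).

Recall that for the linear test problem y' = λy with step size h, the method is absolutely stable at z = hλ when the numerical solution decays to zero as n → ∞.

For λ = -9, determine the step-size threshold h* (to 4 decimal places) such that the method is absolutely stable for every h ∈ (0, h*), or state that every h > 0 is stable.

(-1.0870,0); λ=-9 ⇒ h* = (25/23)/9 = 0.1208.

Set f=λy, z=hλ:
  k1=λy_n ⇒ h·k1=z·y_n;  k2=λ(1+23/25z)y_n ⇒ h·k2=z(1+23/25z)y_n
  y_{n+1}/y_n = 1 + z(1+23/25z) = 1 + z + 23/25z²
  ⇒ R(z) = 1 + z + 23/25z².

Boundary: |R(x)|=1, x<0.
x=-1.69: |R|=1.9376
R=1: x+23/25x²=0 ⇒ x=−25/23=-1.0870; min R=1−1/(4·23/25)=0.7283>−1
Confirm numerically:
  x=-1.060: |R|=0.97371 <1
  x=-0.936: |R|=0.87001 <1
  x=-0.651: |R|=0.73890 <1
  x=-0.585: |R|=0.72985 <1
  x=-1.571: |R|=1.69960 >1
  x=-1.492: |R|=1.55598 >1
  x=-1.203: |R|=1.12843 >1
So |R|<1 on (-1.0870, 0).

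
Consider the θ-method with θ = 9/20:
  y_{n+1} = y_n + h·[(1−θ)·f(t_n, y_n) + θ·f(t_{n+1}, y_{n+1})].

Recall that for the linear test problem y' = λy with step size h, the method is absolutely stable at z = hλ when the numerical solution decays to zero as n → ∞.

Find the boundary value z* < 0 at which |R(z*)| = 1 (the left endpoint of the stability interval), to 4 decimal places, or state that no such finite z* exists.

left endpoint -20.0000.

On y'=λy, z=hλ:
  y_{n+1} = y_n + z·[11/20·y_n + 9/20·y_{n+1}] ⇒ (1 − 9/20z)y_{n+1} = (1 + 11/20z)y_n
  R(z) = (1 + 11/20z)/(1 − 9/20z).

Solve |R(x)|<1 on ℝ⁻.
x=-1.44: |R|=0.1262
R=−1: 1+11/20x = −1+9/20x ⇒ -1/10x=2 ⇒ x=2/(-1/10)=-20.0000
Confirm numerically:
  x=-19.848: |R|=0.99847 <1
  x=-17.997: |R|=0.97799 <1
  x=-9.440: |R|=0.79878 <1
  x=-20.490: |R|=1.00479 >1
  x=-20.339: |R|=1.00334 >1
  x=-20.041: |R|=1.00041 >1
Interval (-20.0000, 0).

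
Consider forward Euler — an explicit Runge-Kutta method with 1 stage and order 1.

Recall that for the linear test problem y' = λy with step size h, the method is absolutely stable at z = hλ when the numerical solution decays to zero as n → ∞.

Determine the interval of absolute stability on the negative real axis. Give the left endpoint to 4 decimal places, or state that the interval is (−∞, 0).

On y'=λy, z=hλ:
  order 1, 1-stage ⇒ R(z)=1+z
  (e.g. R(-1.56)=-0.56000, |R|=0.56000)

Need |R(x)|<1, x<0.
x=-1.56: |R|=0.5600
|R(-1.76)|=0.7600 |R(-1.3)|=0.3000 |R(-1.16)|=0.1600
Bisect:
  x_lo=-2.6675 |R|=1.6675  x_hi=-0.0743 |R|=0.9257
  mid=-1.37087 |R|=0.37087 →hi
  mid=-2.01917 |R|=1.01917 →lo
  mid=-1.69502 |R|=0.69502 →hi
  mid=-1.85709 |R|=0.85709 →hi
  mid=-1.93813 |R|=0.93813 →hi
  mid=-1.97865 |R|=0.97865 →hi
  mid=-1.99891 |R|=0.99891 →hi
  ...
  [-2.00002,-1.99986] ⇒ x*=-2.0000
Stable set (-2.0000, 0).

z∈(-2.0000,0).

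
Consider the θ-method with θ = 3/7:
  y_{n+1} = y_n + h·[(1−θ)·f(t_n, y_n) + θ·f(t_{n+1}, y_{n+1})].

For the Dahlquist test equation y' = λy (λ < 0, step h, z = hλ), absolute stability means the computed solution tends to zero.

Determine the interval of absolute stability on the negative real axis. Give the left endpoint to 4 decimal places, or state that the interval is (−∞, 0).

Set f=λy, z=hλ:
  y_{n+1} = y_n + z·[4/7·y_n + 3/7·y_{n+1}] ⇒ (1 − 3/7z)y_{n+1} = (1 + 4/7z)y_n
  R(z) = (1 + 4/7z)/(1 − 3/7z).

Need |R(x)|<1, x<0.
x=-0.8: |R|=0.4043
R=−1: 1+4/7x = −1+3/7x ⇒ -1/7x=2 ⇒ x=2/(-1/7)=-14.0000
Confirm numerically:
  x=-12.775: |R|=0.97297 <1
  x=-11.689: |R|=0.94506 <1
  x=-7.207: |R|=0.76266 <1
  x=-14.190: |R|=1.00383 >1
  x=-14.183: |R|=1.00369 >1
Interval (-14.0000, 0).

z∈(-14.0000,0).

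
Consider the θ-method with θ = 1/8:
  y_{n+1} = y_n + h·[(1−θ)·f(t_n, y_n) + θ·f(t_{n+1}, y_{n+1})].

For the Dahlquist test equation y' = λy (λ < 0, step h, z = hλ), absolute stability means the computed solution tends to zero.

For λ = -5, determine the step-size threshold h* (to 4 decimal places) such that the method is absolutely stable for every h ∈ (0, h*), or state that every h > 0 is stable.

(-2.6667,0); λ=-5 ⇒ h* = (8/3)/5 = 0.5333.

With y'=λy (z=hλ):
  y_{n+1} = y_n + z·[7/8·y_n + 1/8·y_{n+1}] ⇒ (1 − 1/8z)y_{n+1} = (1 + 7/8z)y_n
  R(z) = (1 + 7/8z)/(1 − 1/8z).

Need |R(x)|<1, x<0.
x=-1.09: |R|=0.0407
R=−1: 1+7/8x = −1+1/8x ⇒ -3/4x=2 ⇒ x=2/(-3/4)=-2.6667
Confirm numerically:
  x=-1.999: |R|=0.59936 <1
  x=-1.844: |R|=0.49858 <1
  x=-1.301: |R|=0.11902 <1
  x=-1.248: |R|=0.07958 <1
  x=-3.061: |R|=1.21390 >1
  x=-2.688: |R|=1.01198 >1
So |R|<1 on (-2.6667, 0).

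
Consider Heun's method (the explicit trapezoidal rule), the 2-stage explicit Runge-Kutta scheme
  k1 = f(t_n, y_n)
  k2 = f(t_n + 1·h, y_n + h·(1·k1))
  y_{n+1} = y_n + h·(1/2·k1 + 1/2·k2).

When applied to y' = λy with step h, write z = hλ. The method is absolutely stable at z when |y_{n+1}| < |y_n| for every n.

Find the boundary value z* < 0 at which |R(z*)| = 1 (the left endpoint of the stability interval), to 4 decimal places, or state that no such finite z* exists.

left endpoint -2.0000.

Set f=λy, z=hλ:
  order 2, 2-stage ⇒ R(z)=1+z+z^2/2
  (e.g. R(-0.42)=0.66820, |R|=0.66820)

Boundary: |R(x)|=1, x<0.
x=-0.42: |R|=0.6682
|R(-2.39)|=1.4661 |R(-1.02)|=0.5002 |R(-0.51)|=0.6200
Bisect:
  x_lo=-2.5308 |R|=1.6717  x_hi=-0.1108 |R|=0.8953
  mid=-1.32080 |R|=0.55146 →hi
  mid=-1.92580 |R|=0.92855 →hi
  mid=-2.22830 |R|=1.25435 →lo
  mid=-2.07705 |R|=1.08001 →lo
  mid=-2.00142 |R|=1.00142 →lo
  mid=-1.96361 |R|=0.96427 →hi
  mid=-1.98251 |R|=0.98267 →hi
  ...
  [-2.00009,-1.99994] ⇒ x*=-2.0000
So |R|<1 on (-2.0000, 0).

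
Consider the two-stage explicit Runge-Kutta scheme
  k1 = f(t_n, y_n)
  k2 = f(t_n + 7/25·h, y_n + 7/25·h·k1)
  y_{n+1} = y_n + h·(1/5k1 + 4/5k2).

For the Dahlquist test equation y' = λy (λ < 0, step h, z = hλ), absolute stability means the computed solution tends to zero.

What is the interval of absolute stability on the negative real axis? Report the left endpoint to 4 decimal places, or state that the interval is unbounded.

With y'=λy (z=hλ):
  k1=λy_n ⇒ h·k1=z·y_n;  k2=λ(1+7/25z)y_n ⇒ h·k2=z(1+7/25z)y_n
  y_{n+1}/y_n = 1 + 1/5z + 4/5z(1+7/25z) = 1 + z + 28/125z²
  so R(z) = 1 + z + 28/125z².

Boundary: |R(x)|=1, x<0.
x=-0.92: |R|=0.2696
R=1: x+28/125x²=0 ⇒ x=−125/28=-4.4643; min R=1−1/(4·28/125)=-0.1161>−1
Confirm numerically:
  x=-2.414: |R|=0.10866 <1
  x=-2.358: |R|=0.11252 <1
  x=-2.086: |R|=0.11129 <1
  x=-4.940: |R|=1.52641 >1
  x=-4.935: |R|=1.52035 >1
  x=-4.699: |R|=1.24705 >1
Stable set (-4.4643, 0).

z∈(-4.4643,0).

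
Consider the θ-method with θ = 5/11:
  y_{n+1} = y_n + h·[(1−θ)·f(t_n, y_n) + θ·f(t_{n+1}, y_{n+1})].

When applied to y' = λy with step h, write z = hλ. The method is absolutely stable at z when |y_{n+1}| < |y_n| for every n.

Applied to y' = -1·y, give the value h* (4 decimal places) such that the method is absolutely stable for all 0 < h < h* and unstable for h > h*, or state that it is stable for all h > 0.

(-22.0000,0); λ=-1 ⇒ h* = (22)/1 = 22.0000.

Test eqn y'=λy, z=hλ:
  y_{n+1} = y_n + z·[6/11·y_n + 5/11·y_{n+1}] ⇒ (1 − 5/11z)y_{n+1} = (1 + 6/11z)y_n
  R(z) = (1 + 6/11z)/(1 − 5/11z).

Boundary: |R(x)|=1, x<0.
x=-0.53: |R|=0.5729
R=−1: 1+6/11x = −1+5/11x ⇒ -1/11x=2 ⇒ x=2/(-1/11)=-22.0000
Confirm numerically:
  x=-15.715: |R|=0.92984 <1
  x=-13.415: |R|=0.89004 <1
  x=-9.654: |R|=0.79170 <1
  x=-22.574: |R|=1.00463 >1
Stable set (-22.0000, 0).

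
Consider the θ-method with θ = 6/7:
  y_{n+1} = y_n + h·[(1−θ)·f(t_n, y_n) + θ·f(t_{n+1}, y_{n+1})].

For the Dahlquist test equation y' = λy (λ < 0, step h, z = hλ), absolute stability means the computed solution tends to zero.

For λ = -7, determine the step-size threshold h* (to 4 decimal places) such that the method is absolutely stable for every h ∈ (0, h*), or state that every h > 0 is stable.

(−∞, 0) — no finite endpoint. Any h>0 works for λ=-7.

Test eqn y'=λy, z=hλ:
  y_{n+1} = y_n + z·[1/7·y_n + 6/7·y_{n+1}] ⇒ (1 − 6/7z)y_{n+1} = (1 + 1/7z)y_n
  R(z) = (1 + 1/7z)/(1 − 6/7z).

Find x<0 with |R(x)|<1.
x=-1.63: |R|=0.3200
x=-2: |R|=0.2632
x=-10: |R|=0.0448
x=-100: |R|=0.1532
θ=6/7≥1/2 ⇒ |1+1/7x|<|1−6/7x| ∀x<0 ⇒ stable on all of ℝ⁻.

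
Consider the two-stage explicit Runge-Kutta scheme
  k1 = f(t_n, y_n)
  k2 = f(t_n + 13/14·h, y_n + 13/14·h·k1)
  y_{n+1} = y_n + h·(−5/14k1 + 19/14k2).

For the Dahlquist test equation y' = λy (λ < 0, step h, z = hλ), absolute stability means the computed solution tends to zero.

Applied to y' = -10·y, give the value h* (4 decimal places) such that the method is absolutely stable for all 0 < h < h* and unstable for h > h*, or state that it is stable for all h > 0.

With y'=λy (z=hλ):
  k1=λy_n ⇒ h·k1=z·y_n;  k2=λ(1+13/14z)y_n ⇒ h·k2=z(1+13/14z)y_n
  y_{n+1}/y_n = 1 − 5/14z + 19/14z(1+13/14z) = 1 + z + 247/196z²
  Hence R(z) = 1 + z + 247/196z².

Need |R(x)|<1, x<0.
x=-1.52: |R|=2.3916
R=1: x+247/196x²=0 ⇒ x=−196/247=-0.7935; min R=1−1/(4·247/196)=0.8016>−1
Confirm numerically:
  x=-0.589: |R|=0.84819 <1
  x=-0.395: |R|=0.80162 <1
  x=-0.366: |R|=0.80281 <1
  x=-0.329: |R|=0.80741 <1
  x=-1.370: |R|=1.99528 >1
  x=-1.311: |R|=1.85494 >1
  x=-1.235: |R|=1.68709 >1
So |R|<1 on (-0.7935, 0).

(-0.7935,0); λ=-10 ⇒ h* = (196/247)/10 = 0.0794.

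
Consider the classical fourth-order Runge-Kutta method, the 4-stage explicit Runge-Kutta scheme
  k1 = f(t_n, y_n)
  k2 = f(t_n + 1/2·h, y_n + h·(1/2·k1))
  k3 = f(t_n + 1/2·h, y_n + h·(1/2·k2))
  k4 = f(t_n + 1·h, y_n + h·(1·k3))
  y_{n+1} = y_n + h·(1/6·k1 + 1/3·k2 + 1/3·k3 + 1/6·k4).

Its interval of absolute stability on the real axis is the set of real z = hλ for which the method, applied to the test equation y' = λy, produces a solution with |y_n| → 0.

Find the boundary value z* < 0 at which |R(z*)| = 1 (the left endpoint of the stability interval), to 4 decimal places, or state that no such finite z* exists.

Set f=λy, z=hλ:
  order 4, 4-stage ⇒ R(z)=1+z+z^2/2+z^3/6+z^4/24
  (e.g. R(-1.36)=0.28810, |R|=0.28810)

Boundary: |R(x)|=1, x<0.
x=-1.36: |R|=0.2881
|R(-2.45)|=0.6015 |R(-2.27)|=0.4633 |R(-2.05)|=0.3513
Bisect:
  x_lo=-3.6733 |R|=3.3987  x_hi=-0.3119 |R|=0.7321
  mid=-1.99260 |R|=0.33089 →hi
  mid=-2.83296 |R|=1.07428 →lo
  mid=-2.41278 |R|=0.56905 →hi
  mid=-2.62287 |R|=0.78149 →hi
  mid=-2.72792 |R|=0.91688 →hi
  mid=-2.78044 |R|=0.99270 →hi
  mid=-2.80670 |R|=1.03276 →lo
  mid=-2.79357 |R|=1.01255 →lo
  ...
  [-2.78536,-2.78516] ⇒ x*=-2.7853
Interval (-2.7853, 0).

left endpoint -2.7853.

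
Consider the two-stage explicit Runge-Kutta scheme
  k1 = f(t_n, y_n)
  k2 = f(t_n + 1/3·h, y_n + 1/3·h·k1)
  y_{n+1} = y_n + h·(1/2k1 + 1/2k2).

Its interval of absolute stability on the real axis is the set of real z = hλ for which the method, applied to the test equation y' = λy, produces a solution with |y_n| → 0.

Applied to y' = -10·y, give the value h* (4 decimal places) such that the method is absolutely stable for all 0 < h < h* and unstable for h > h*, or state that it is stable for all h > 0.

Set f=λy, z=hλ:
  k1=λy_n ⇒ h·k1=z·y_n;  k2=λ(1+1/3z)y_n ⇒ h·k2=z(1+1/3z)y_n
  y_{n+1}/y_n = 1 + 1/2z + 1/2z(1+1/3z) = 1 + z + 1/6z²
  Hence R(z) = 1 + z + 1/6z².

Find x<0 with |R(x)|<1.
x=-1.19: |R|=0.0460
R=1: x+1/6x²=0 ⇒ x=−6=-6.0000; min R=1−1/(4·1/6)=-0.5000>−1
Confirm numerically:
  x=-5.910: |R|=0.91135 <1
  x=-3.828: |R|=0.38574 <1
  x=-3.784: |R|=0.39756 <1
  x=-6.345: |R|=1.36484 >1
  x=-6.162: |R|=1.16637 >1
So |R|<1 on (-6.0000, 0).

(-6.0000,0); λ=-10 ⇒ h* = (6)/10 = 0.6000.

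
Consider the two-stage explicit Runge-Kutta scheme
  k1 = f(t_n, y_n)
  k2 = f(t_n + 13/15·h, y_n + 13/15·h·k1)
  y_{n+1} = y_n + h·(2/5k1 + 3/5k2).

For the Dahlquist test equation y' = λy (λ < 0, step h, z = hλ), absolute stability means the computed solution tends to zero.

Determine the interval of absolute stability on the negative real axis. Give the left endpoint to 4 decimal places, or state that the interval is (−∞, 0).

Test eqn y'=λy, z=hλ:
  k1=λy_n ⇒ h·k1=z·y_n;  k2=λ(1+13/15z)y_n ⇒ h·k2=z(1+13/15z)y_n
  y_{n+1}/y_n = 1 + 2/5z + 3/5z(1+13/15z) = 1 + z + 13/25z²
  Hence R(z) = 1 + z + 13/25z².

Find x<0 with |R(x)|<1.
x=-1.27: |R|=0.5687
R=1: x+13/25x²=0 ⇒ x=−25/13=-1.9231; min R=1−1/(4·13/25)=0.5192>−1
Confirm numerically:
  x=-1.582: |R|=0.71942 <1
  x=-1.022: |R|=0.52113 <1
  x=-0.949: |R|=0.51931 <1
  x=-0.841: |R|=0.52679 <1
  x=-2.443: |R|=1.66049 >1
  x=-2.105: |R|=1.19913 >1
Interval (-1.9231, 0).

z∈(-1.9231,0).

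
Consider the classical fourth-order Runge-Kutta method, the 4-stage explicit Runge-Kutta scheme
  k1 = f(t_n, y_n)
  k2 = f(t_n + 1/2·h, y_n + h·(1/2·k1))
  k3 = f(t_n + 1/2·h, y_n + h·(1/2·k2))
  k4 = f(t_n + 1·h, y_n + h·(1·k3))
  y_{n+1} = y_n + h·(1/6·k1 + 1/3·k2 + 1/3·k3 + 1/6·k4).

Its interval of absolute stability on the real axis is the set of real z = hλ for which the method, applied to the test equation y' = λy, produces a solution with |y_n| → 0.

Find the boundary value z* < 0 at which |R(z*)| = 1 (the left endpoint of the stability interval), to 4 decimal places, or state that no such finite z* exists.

left endpoint -2.7853.

With y'=λy (z=hλ):
  order 4, 4-stage ⇒ R(z)=1+z+z^2/2+z^3/6+z^4/24
  (e.g. R(-1.08)=0.34994, |R|=0.34994)

Need |R(x)|<1, x<0.
x=-1.08: |R|=0.3499
|R(-2.34)|=0.5116 |R(-2.13)|=0.3855 |R(-1.25)|=0.3075
Bisect:
  x_lo=-3.5332 |R|=2.8506  x_hi=-0.3244 |R|=0.7230
  mid=-1.92879 |R|=0.31207 →hi
  mid=-2.73099 |R|=0.92116 →hi
  mid=-3.13209 |R|=1.66176 →lo
  mid=-2.93154 |R|=1.24383 →lo
  mid=-2.83126 |R|=1.07155 →lo
  mid=-2.78112 |R|=0.99373 →hi
  mid=-2.80619 |R|=1.03197 →lo
  mid=-2.79366 |R|=1.01269 →lo
  mid=-2.78739 |R|=1.00317 →lo
  ...
  [-2.78543,-2.78524] ⇒ x*=-2.7853
Stable set (-2.7853, 0).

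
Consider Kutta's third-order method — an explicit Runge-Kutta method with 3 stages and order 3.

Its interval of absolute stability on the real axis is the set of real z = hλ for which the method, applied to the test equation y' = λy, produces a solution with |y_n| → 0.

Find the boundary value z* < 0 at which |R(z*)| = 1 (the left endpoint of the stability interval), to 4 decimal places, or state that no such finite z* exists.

Test eqn y'=λy, z=hλ:
  order 3, 3-stage ⇒ R(z)=1+z+z^2/2+z^3/6
  (e.g. R(-1.61)=-0.00950, |R|=0.00950)

Solve |R(x)|<1 on ℝ⁻.
x=-1.61: |R|=0.0095
|R(-2.43)|=0.8690 |R(-1.97)|=0.3038 |R(-1.51)|=0.0562
Bisect:
  x_lo=-3.3187 |R|=2.9037  x_hi=-0.2117 |R|=0.8091
  mid=-1.76522 |R|=0.12396 →hi
  mid=-2.54196 |R|=1.04868 →lo
  mid=-2.15359 |R|=0.49932 →hi
  mid=-2.34777 |R|=0.74859 →hi
  mid=-2.44487 |R|=0.89182 →hi
  mid=-2.49341 |R|=0.96849 →hi
  mid=-2.51768 |R|=1.00814 →lo
  mid=-2.50555 |R|=0.98821 →hi
  mid=-2.51162 |R|=0.99814 →hi
  ...
  [-2.51275,-2.51256] ⇒ x*=-2.5127
Interval (-2.5127, 0).

left endpoint -2.5127.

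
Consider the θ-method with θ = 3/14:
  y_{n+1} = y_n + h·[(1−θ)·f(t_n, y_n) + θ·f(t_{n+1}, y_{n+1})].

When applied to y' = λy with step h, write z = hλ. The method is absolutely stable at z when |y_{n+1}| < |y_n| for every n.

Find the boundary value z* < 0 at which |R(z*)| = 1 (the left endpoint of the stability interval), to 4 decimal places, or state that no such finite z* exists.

z* = -3.5000.

With y'=λy (z=hλ):
  y_{n+1} = y_n + z·[11/14·y_n + 3/14·y_{n+1}] ⇒ (1 − 3/14z)y_{n+1} = (1 + 11/14z)y_n
  ⇒ R(z) = (1 + 11/14z)/(1 − 3/14z).

Boundary: |R(x)|=1, x<0.
x=-1.14: |R|=0.0838
R=−1: 1+11/14x = −1+3/14x ⇒ -4/7x=2 ⇒ x=2/(-4/7)=-3.5000
Confirm numerically:
  x=-2.461: |R|=0.61128 <1
  x=-2.276: |R|=0.52986 <1
  x=-1.532: |R|=0.15337 <1
  x=-1.482: |R|=0.12480 <1
  x=-3.868: |R|=1.11498 >1
  x=-3.521: |R|=1.00684 >1
Interval (-3.5000, 0).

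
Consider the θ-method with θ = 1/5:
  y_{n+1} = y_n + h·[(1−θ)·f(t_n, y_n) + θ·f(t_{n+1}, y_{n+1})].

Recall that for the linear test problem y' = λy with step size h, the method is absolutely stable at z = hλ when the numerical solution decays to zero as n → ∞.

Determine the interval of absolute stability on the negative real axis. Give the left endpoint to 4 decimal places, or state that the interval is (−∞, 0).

z∈(-3.3333,0).

On y'=λy, z=hλ:
  y_{n+1} = y_n + z·[4/5·y_n + 1/5·y_{n+1}] ⇒ (1 − 1/5z)y_{n+1} = (1 + 4/5z)y_n
  so R(z) = (1 + 4/5z)/(1 − 1/5z).

Find x<0 with |R(x)|<1.
x=-0.59: |R|=0.4723
R=−1: 1+4/5x = −1+1/5x ⇒ -3/5x=2 ⇒ x=2/(-3/5)=-3.3333
Confirm numerically:
  x=-2.432: |R|=0.63617 <1
  x=-2.181: |R|=0.51859 <1
  x=-2.131: |R|=0.49418 <1
  x=-1.498: |R|=0.15266 <1
  x=-3.874: |R|=1.18278 >1
  x=-3.501: |R|=1.05917 >1
So |R|<1 on (-3.3333, 0).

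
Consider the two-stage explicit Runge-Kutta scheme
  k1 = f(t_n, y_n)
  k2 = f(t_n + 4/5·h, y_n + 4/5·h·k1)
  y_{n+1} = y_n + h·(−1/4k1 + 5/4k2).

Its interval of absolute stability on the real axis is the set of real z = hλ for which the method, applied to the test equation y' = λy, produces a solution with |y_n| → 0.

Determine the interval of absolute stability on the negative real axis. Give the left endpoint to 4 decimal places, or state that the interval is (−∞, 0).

z∈(-1.0000,0).

Test eqn y'=λy, z=hλ:
  k1=λy_n ⇒ h·k1=z·y_n;  k2=λ(1+4/5z)y_n ⇒ h·k2=z(1+4/5z)y_n
  y_{n+1}/y_n = 1 − 1/4z + 5/4z(1+4/5z) = 1 + z + z²
  Hence R(z) = 1 + z + z².

Find x<0 with |R(x)|<1.
x=-1.67: |R|=2.1189
R=1: x+1x²=0 ⇒ x=−1=-1.0000; min R=1−1/(4·1)=0.7500>−1
Confirm numerically:
  x=-0.748: |R|=0.81150 <1
  x=-0.720: |R|=0.79840 <1
  x=-0.586: |R|=0.75740 <1
  x=-0.481: |R|=0.75036 <1
  x=-1.383: |R|=1.52969 >1
  x=-1.113: |R|=1.12577 >1
Stable set (-1.0000, 0).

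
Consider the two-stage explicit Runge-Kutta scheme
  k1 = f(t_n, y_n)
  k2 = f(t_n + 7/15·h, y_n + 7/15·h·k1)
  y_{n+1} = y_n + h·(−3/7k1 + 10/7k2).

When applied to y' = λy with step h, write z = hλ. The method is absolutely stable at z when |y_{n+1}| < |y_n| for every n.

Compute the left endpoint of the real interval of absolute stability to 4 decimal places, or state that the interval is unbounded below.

left endpoint -1.5000.

Test eqn y'=λy, z=hλ:
  k1=λy_n ⇒ h·k1=z·y_n;  k2=λ(1+7/15z)y_n ⇒ h·k2=z(1+7/15z)y_n
  y_{n+1}/y_n = 1 − 3/7z + 10/7z(1+7/15z) = 1 + z + 2/3z²
  ⇒ R(z) = 1 + z + 2/3z².

Solve |R(x)|<1 on ℝ⁻.
x=-0.48: |R|=0.6736
R=1: x+2/3x²=0 ⇒ x=−3/2=-1.5000; min R=1−1/(4·2/3)=0.6250>−1
Confirm numerically:
  x=-1.190: |R|=0.75407 <1
  x=-0.825: |R|=0.62875 <1
  x=-0.668: |R|=0.62948 <1
  x=-0.653: |R|=0.63127 <1
  x=-2.026: |R|=1.71045 >1
  x=-1.928: |R|=1.55012 >1
  x=-1.600: |R|=1.10667 >1
Interval (-1.5000, 0).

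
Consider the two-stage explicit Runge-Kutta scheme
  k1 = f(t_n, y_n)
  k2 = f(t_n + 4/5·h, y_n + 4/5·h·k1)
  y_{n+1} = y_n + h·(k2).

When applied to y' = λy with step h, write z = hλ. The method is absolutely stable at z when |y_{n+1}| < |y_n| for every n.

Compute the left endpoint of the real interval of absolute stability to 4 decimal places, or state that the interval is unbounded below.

With y'=λy (z=hλ):
  k1=λy_n ⇒ h·k1=z·y_n;  k2=λ(1+4/5z)y_n ⇒ h·k2=z(1+4/5z)y_n
  y_{n+1}/y_n = 1 + z(1+4/5z) = 1 + z + 4/5z²
  ⇒ R(z) = 1 + z + 4/5z².

Need |R(x)|<1, x<0.
x=-0.63: |R|=0.6875
R=1: x+4/5x²=0 ⇒ x=−5/4=-1.2500; min R=1−1/(4·4/5)=0.6875>−1
Confirm numerically:
  x=-1.206: |R|=0.95755 <1
  x=-1.174: |R|=0.92862 <1
  x=-0.938: |R|=0.76588 <1
  x=-0.765: |R|=0.70318 <1
  x=-1.726: |R|=1.65726 >1
  x=-1.649: |R|=1.52636 >1
  x=-1.592: |R|=1.43557 >1
Interval (-1.2500, 0).

z* = -1.2500.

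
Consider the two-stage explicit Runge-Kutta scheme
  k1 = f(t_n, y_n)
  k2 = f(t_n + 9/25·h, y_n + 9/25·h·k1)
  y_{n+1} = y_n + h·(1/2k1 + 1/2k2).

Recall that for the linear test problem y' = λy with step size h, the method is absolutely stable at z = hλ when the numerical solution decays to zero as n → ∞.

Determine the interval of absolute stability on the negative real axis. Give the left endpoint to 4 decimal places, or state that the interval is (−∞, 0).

Test eqn y'=λy, z=hλ:
  k1=λy_n ⇒ h·k1=z·y_n;  k2=λ(1+9/25z)y_n ⇒ h·k2=z(1+9/25z)y_n
  y_{n+1}/y_n = 1 + 1/2z + 1/2z(1+9/25z) = 1 + z + 9/50z²
  R(z) = 1 + z + 9/50z².

Need |R(x)|<1, x<0.
x=-0.55: |R|=0.5044
R=1: x+9/50x²=0 ⇒ x=−50/9=-5.5556; min R=1−1/(4·9/50)=-0.3889>−1
Confirm numerically:
  x=-4.435: |R|=0.10546 <1
  x=-3.816: |R|=0.19487 <1
  x=-3.197: |R|=0.35725 <1
  x=-6.098: |R|=1.59541 >1
  x=-5.947: |R|=1.41903 >1
Stable set (-5.5556, 0).

(-5.5556, 0).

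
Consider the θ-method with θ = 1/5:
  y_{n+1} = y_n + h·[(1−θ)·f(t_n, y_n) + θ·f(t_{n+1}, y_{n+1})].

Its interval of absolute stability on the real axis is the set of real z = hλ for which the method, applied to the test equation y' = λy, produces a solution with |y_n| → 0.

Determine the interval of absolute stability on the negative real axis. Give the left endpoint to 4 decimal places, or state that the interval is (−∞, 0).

z∈(-3.3333,0).

On y'=λy, z=hλ:
  y_{n+1} = y_n + z·[4/5·y_n + 1/5·y_{n+1}] ⇒ (1 − 1/5z)y_{n+1} = (1 + 4/5z)y_n
  ⇒ R(z) = (1 + 4/5z)/(1 − 1/5z).

Boundary: |R(x)|=1, x<0.
x=-0.47: |R|=0.5704
R=−1: 1+4/5x = −1+1/5x ⇒ -3/5x=2 ⇒ x=2/(-3/5)=-3.3333
Confirm numerically:
  x=-2.840: |R|=0.81122 <1
  x=-2.268: |R|=0.56026 <1
  x=-2.064: |R|=0.46093 <1
  x=-1.953: |R|=0.40443 <1
  x=-3.635: |R|=1.10481 >1
  x=-3.557: |R|=1.07842 >1
  x=-3.545: |R|=1.07431 >1
Stable set (-3.3333, 0).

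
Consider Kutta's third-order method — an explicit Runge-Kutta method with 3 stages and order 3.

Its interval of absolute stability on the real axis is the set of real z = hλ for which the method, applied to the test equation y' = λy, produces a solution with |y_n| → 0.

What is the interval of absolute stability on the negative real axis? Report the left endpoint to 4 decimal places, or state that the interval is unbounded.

Test eqn y'=λy, z=hλ:
  order 3, 3-stage ⇒ R(z)=1+z+z^2/2+z^3/6
  (e.g. R(-0.76)=0.45564, |R|=0.45564)

Need |R(x)|<1, x<0.
x=-0.76: |R|=0.4556
|R(-1.68)|=0.0591 |R(-1.37)|=0.1399 |R(-1.22)|=0.2216
Bisect:
  x_lo=-3.1707 |R|=2.4567  x_hi=-0.1961 |R|=0.8219
  mid=-1.68338 |R|=0.06155 →hi
  mid=-2.42703 |R|=0.86453 →hi
  mid=-2.79886 |R|=1.53625 →lo
  mid=-2.61295 |R|=1.17251 →lo
  mid=-2.51999 |R|=1.01195 →lo
  mid=-2.47351 |R|=0.93665 →hi
  mid=-2.49675 |R|=0.97390 →hi
  ...
  [-2.51291,-2.51273] ⇒ x*=-2.5127
So |R|<1 on (-2.5127, 0).

(-2.5127, 0).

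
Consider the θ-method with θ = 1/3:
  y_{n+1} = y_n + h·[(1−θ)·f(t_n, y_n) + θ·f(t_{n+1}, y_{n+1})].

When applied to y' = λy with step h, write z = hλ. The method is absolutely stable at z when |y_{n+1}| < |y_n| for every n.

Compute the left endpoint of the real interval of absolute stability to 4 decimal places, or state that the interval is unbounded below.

Set f=λy, z=hλ:
  y_{n+1} = y_n + z·[2/3·y_n + 1/3·y_{n+1}] ⇒ (1 − 1/3z)y_{n+1} = (1 + 2/3z)y_n
  ⇒ R(z) = (1 + 2/3z)/(1 − 1/3z).

Solve |R(x)|<1 on ℝ⁻.
x=-0.37: |R|=0.6706
R=−1: 1+2/3x = −1+1/3x ⇒ -1/3x=2 ⇒ x=2/(-1/3)=-6.0000
Confirm numerically:
  x=-5.846: |R|=0.98259 <1
  x=-5.471: |R|=0.93755 <1
  x=-4.981: |R|=0.87232 <1
  x=-6.180: |R|=1.01961 >1
  x=-6.165: |R|=1.01800 >1
Stable set (-6.0000, 0).

left endpoint -6.0000.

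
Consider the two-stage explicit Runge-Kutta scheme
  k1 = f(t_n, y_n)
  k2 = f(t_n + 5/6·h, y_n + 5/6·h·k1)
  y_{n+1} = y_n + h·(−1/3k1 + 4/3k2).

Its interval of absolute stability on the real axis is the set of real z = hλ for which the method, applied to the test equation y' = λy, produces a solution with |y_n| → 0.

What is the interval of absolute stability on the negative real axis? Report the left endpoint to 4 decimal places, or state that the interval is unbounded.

With y'=λy (z=hλ):
  k1=λy_n ⇒ h·k1=z·y_n;  k2=λ(1+5/6z)y_n ⇒ h·k2=z(1+5/6z)y_n
  y_{n+1}/y_n = 1 − 1/3z + 4/3z(1+5/6z) = 1 + z + 10/9z²
  Hence R(z) = 1 + z + 10/9z².

Boundary: |R(x)|=1, x<0.
x=-0.74: |R|=0.8684
R=1: x+10/9x²=0 ⇒ x=−9/10=-0.9000; min R=1−1/(4·10/9)=0.7750>−1
Confirm numerically:
  x=-0.589: |R|=0.79647 <1
  x=-0.547: |R|=0.78545 <1
  x=-0.488: |R|=0.77660 <1
  x=-0.479: |R|=0.77593 <1
  x=-1.367: |R|=1.70932 >1
  x=-1.252: |R|=1.48967 >1
  x=-1.184: |R|=1.37362 >1
Interval (-0.9000, 0).

z∈(-0.9000,0).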